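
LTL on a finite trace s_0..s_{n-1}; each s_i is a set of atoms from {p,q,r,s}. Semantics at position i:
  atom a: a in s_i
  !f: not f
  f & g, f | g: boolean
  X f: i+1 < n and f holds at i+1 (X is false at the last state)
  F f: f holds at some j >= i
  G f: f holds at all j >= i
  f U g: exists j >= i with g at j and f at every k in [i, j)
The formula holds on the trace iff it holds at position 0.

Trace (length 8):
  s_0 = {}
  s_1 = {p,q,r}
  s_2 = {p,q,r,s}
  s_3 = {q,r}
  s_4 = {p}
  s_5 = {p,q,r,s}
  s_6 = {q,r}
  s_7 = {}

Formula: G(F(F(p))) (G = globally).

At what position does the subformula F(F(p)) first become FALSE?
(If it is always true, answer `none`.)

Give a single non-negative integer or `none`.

s_0={}: F(F(p))=True F(p)=True p=False
s_1={p,q,r}: F(F(p))=True F(p)=True p=True
s_2={p,q,r,s}: F(F(p))=True F(p)=True p=True
s_3={q,r}: F(F(p))=True F(p)=True p=False
s_4={p}: F(F(p))=True F(p)=True p=True
s_5={p,q,r,s}: F(F(p))=True F(p)=True p=True
s_6={q,r}: F(F(p))=False F(p)=False p=False
s_7={}: F(F(p))=False F(p)=False p=False
G(F(F(p))) holds globally = False
First violation at position 6.

Answer: 6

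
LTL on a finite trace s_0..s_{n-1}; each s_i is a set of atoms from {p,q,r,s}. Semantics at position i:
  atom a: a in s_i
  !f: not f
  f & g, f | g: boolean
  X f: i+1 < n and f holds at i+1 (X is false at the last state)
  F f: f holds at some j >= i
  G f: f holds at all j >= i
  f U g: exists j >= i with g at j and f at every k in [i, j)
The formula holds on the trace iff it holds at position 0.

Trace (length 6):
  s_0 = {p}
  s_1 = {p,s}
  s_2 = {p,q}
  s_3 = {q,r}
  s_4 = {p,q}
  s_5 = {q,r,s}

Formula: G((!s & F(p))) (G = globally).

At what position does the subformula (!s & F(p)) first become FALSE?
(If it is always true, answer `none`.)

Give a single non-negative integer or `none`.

s_0={p}: (!s & F(p))=True !s=True s=False F(p)=True p=True
s_1={p,s}: (!s & F(p))=False !s=False s=True F(p)=True p=True
s_2={p,q}: (!s & F(p))=True !s=True s=False F(p)=True p=True
s_3={q,r}: (!s & F(p))=True !s=True s=False F(p)=True p=False
s_4={p,q}: (!s & F(p))=True !s=True s=False F(p)=True p=True
s_5={q,r,s}: (!s & F(p))=False !s=False s=True F(p)=False p=False
G((!s & F(p))) holds globally = False
First violation at position 1.

Answer: 1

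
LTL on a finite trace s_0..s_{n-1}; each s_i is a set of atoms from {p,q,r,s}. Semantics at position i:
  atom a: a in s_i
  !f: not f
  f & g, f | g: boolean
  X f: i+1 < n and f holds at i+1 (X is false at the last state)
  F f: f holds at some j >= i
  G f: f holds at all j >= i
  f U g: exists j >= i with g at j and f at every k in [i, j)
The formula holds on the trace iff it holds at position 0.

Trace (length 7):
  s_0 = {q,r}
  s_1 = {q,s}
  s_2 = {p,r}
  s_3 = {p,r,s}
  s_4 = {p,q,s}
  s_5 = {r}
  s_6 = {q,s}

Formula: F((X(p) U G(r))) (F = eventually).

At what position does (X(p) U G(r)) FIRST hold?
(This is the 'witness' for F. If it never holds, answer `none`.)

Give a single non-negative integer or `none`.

s_0={q,r}: (X(p) U G(r))=False X(p)=False p=False G(r)=False r=True
s_1={q,s}: (X(p) U G(r))=False X(p)=True p=False G(r)=False r=False
s_2={p,r}: (X(p) U G(r))=False X(p)=True p=True G(r)=False r=True
s_3={p,r,s}: (X(p) U G(r))=False X(p)=True p=True G(r)=False r=True
s_4={p,q,s}: (X(p) U G(r))=False X(p)=False p=True G(r)=False r=False
s_5={r}: (X(p) U G(r))=False X(p)=False p=False G(r)=False r=True
s_6={q,s}: (X(p) U G(r))=False X(p)=False p=False G(r)=False r=False
F((X(p) U G(r))) does not hold (no witness exists).

Answer: none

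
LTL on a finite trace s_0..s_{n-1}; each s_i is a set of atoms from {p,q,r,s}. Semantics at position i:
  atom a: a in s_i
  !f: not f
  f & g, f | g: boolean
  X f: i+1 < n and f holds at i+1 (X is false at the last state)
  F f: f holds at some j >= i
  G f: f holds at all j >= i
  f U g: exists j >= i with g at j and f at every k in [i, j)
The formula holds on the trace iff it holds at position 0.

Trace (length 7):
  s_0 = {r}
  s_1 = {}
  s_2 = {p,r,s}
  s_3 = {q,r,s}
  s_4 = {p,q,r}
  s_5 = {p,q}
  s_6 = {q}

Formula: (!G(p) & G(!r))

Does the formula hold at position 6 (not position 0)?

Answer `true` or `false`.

Answer: true

Derivation:
s_0={r}: (!G(p) & G(!r))=False !G(p)=True G(p)=False p=False G(!r)=False !r=False r=True
s_1={}: (!G(p) & G(!r))=False !G(p)=True G(p)=False p=False G(!r)=False !r=True r=False
s_2={p,r,s}: (!G(p) & G(!r))=False !G(p)=True G(p)=False p=True G(!r)=False !r=False r=True
s_3={q,r,s}: (!G(p) & G(!r))=False !G(p)=True G(p)=False p=False G(!r)=False !r=False r=True
s_4={p,q,r}: (!G(p) & G(!r))=False !G(p)=True G(p)=False p=True G(!r)=False !r=False r=True
s_5={p,q}: (!G(p) & G(!r))=True !G(p)=True G(p)=False p=True G(!r)=True !r=True r=False
s_6={q}: (!G(p) & G(!r))=True !G(p)=True G(p)=False p=False G(!r)=True !r=True r=False
Evaluating at position 6: result = True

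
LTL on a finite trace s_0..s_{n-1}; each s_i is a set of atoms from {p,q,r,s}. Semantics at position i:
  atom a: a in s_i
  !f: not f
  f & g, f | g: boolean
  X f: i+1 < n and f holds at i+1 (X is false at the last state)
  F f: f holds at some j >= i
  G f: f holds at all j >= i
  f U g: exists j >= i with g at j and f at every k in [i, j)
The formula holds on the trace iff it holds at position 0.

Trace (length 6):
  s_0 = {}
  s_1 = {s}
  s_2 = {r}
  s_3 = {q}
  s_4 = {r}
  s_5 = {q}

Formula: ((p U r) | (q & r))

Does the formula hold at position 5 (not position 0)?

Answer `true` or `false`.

s_0={}: ((p U r) | (q & r))=False (p U r)=False p=False r=False (q & r)=False q=False
s_1={s}: ((p U r) | (q & r))=False (p U r)=False p=False r=False (q & r)=False q=False
s_2={r}: ((p U r) | (q & r))=True (p U r)=True p=False r=True (q & r)=False q=False
s_3={q}: ((p U r) | (q & r))=False (p U r)=False p=False r=False (q & r)=False q=True
s_4={r}: ((p U r) | (q & r))=True (p U r)=True p=False r=True (q & r)=False q=False
s_5={q}: ((p U r) | (q & r))=False (p U r)=False p=False r=False (q & r)=False q=True
Evaluating at position 5: result = False

Answer: false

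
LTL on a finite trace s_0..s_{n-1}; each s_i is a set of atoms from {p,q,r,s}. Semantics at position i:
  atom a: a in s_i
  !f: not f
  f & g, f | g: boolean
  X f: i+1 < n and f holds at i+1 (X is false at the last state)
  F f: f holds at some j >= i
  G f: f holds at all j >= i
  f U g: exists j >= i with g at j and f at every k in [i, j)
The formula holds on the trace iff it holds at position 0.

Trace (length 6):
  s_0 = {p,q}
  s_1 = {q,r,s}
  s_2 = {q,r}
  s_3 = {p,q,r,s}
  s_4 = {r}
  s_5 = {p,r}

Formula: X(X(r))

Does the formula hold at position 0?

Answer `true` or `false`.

s_0={p,q}: X(X(r))=True X(r)=True r=False
s_1={q,r,s}: X(X(r))=True X(r)=True r=True
s_2={q,r}: X(X(r))=True X(r)=True r=True
s_3={p,q,r,s}: X(X(r))=True X(r)=True r=True
s_4={r}: X(X(r))=False X(r)=True r=True
s_5={p,r}: X(X(r))=False X(r)=False r=True

Answer: true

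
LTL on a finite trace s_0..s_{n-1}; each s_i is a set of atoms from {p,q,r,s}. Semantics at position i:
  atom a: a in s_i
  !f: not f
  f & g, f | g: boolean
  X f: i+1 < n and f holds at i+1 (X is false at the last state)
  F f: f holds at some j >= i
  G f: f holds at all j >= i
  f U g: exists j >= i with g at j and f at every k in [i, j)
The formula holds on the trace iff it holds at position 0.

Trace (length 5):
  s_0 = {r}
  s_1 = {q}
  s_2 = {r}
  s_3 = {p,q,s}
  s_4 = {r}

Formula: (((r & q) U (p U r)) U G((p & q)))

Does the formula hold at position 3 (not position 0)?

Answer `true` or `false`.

s_0={r}: (((r & q) U (p U r)) U G((p & q)))=False ((r & q) U (p U r))=True (r & q)=False r=True q=False (p U r)=True p=False G((p & q))=False (p & q)=False
s_1={q}: (((r & q) U (p U r)) U G((p & q)))=False ((r & q) U (p U r))=False (r & q)=False r=False q=True (p U r)=False p=False G((p & q))=False (p & q)=False
s_2={r}: (((r & q) U (p U r)) U G((p & q)))=False ((r & q) U (p U r))=True (r & q)=False r=True q=False (p U r)=True p=False G((p & q))=False (p & q)=False
s_3={p,q,s}: (((r & q) U (p U r)) U G((p & q)))=False ((r & q) U (p U r))=True (r & q)=False r=False q=True (p U r)=True p=True G((p & q))=False (p & q)=True
s_4={r}: (((r & q) U (p U r)) U G((p & q)))=False ((r & q) U (p U r))=True (r & q)=False r=True q=False (p U r)=True p=False G((p & q))=False (p & q)=False
Evaluating at position 3: result = False

Answer: false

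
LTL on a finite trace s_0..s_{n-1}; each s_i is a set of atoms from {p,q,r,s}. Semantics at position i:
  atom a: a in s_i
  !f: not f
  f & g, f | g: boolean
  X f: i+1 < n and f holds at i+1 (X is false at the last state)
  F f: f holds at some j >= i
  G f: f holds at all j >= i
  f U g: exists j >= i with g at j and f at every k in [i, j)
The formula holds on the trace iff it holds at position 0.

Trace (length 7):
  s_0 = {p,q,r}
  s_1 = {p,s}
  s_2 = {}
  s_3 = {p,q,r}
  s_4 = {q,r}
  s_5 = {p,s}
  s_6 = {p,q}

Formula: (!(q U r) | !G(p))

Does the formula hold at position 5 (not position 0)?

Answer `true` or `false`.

s_0={p,q,r}: (!(q U r) | !G(p))=True !(q U r)=False (q U r)=True q=True r=True !G(p)=True G(p)=False p=True
s_1={p,s}: (!(q U r) | !G(p))=True !(q U r)=True (q U r)=False q=False r=False !G(p)=True G(p)=False p=True
s_2={}: (!(q U r) | !G(p))=True !(q U r)=True (q U r)=False q=False r=False !G(p)=True G(p)=False p=False
s_3={p,q,r}: (!(q U r) | !G(p))=True !(q U r)=False (q U r)=True q=True r=True !G(p)=True G(p)=False p=True
s_4={q,r}: (!(q U r) | !G(p))=True !(q U r)=False (q U r)=True q=True r=True !G(p)=True G(p)=False p=False
s_5={p,s}: (!(q U r) | !G(p))=True !(q U r)=True (q U r)=False q=False r=False !G(p)=False G(p)=True p=True
s_6={p,q}: (!(q U r) | !G(p))=True !(q U r)=True (q U r)=False q=True r=False !G(p)=False G(p)=True p=True
Evaluating at position 5: result = True

Answer: true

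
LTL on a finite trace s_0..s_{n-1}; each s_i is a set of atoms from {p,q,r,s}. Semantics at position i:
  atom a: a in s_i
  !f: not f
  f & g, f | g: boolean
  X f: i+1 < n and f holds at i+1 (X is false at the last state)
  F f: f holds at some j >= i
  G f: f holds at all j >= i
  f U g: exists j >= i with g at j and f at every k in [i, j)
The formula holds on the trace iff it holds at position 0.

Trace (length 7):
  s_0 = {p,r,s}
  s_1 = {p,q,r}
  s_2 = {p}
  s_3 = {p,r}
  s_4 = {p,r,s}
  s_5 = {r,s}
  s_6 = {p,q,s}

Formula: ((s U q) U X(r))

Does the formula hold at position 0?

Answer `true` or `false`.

Answer: true

Derivation:
s_0={p,r,s}: ((s U q) U X(r))=True (s U q)=True s=True q=False X(r)=True r=True
s_1={p,q,r}: ((s U q) U X(r))=True (s U q)=True s=False q=True X(r)=False r=True
s_2={p}: ((s U q) U X(r))=True (s U q)=False s=False q=False X(r)=True r=False
s_3={p,r}: ((s U q) U X(r))=True (s U q)=False s=False q=False X(r)=True r=True
s_4={p,r,s}: ((s U q) U X(r))=True (s U q)=True s=True q=False X(r)=True r=True
s_5={r,s}: ((s U q) U X(r))=False (s U q)=True s=True q=False X(r)=False r=True
s_6={p,q,s}: ((s U q) U X(r))=False (s U q)=True s=True q=True X(r)=False r=False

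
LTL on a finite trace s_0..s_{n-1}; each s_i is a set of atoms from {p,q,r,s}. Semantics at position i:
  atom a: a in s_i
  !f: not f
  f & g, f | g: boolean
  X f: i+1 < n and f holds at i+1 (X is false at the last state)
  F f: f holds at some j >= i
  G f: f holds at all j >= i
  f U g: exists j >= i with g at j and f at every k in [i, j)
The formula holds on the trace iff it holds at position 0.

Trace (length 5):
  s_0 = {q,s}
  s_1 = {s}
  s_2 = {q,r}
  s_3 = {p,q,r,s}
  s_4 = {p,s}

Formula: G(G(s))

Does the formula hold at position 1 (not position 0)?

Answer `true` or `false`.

s_0={q,s}: G(G(s))=False G(s)=False s=True
s_1={s}: G(G(s))=False G(s)=False s=True
s_2={q,r}: G(G(s))=False G(s)=False s=False
s_3={p,q,r,s}: G(G(s))=True G(s)=True s=True
s_4={p,s}: G(G(s))=True G(s)=True s=True
Evaluating at position 1: result = False

Answer: false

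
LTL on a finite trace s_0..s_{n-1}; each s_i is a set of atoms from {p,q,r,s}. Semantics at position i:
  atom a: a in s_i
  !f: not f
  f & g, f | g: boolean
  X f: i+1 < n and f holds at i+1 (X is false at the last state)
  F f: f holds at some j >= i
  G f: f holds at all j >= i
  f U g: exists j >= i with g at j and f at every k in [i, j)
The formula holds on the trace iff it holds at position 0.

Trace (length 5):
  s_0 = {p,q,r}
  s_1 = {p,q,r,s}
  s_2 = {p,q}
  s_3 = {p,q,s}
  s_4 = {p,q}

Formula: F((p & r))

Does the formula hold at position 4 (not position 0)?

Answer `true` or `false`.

s_0={p,q,r}: F((p & r))=True (p & r)=True p=True r=True
s_1={p,q,r,s}: F((p & r))=True (p & r)=True p=True r=True
s_2={p,q}: F((p & r))=False (p & r)=False p=True r=False
s_3={p,q,s}: F((p & r))=False (p & r)=False p=True r=False
s_4={p,q}: F((p & r))=False (p & r)=False p=True r=False
Evaluating at position 4: result = False

Answer: false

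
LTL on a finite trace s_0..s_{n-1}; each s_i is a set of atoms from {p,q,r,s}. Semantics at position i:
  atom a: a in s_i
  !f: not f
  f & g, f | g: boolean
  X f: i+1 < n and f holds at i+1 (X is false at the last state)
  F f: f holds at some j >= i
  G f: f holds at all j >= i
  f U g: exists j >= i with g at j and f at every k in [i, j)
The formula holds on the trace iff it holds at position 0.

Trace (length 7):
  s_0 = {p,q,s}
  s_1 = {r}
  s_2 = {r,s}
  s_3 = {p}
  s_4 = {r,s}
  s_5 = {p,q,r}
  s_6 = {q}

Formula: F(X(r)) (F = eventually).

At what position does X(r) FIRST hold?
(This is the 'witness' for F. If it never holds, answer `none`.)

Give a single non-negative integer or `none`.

s_0={p,q,s}: X(r)=True r=False
s_1={r}: X(r)=True r=True
s_2={r,s}: X(r)=False r=True
s_3={p}: X(r)=True r=False
s_4={r,s}: X(r)=True r=True
s_5={p,q,r}: X(r)=False r=True
s_6={q}: X(r)=False r=False
F(X(r)) holds; first witness at position 0.

Answer: 0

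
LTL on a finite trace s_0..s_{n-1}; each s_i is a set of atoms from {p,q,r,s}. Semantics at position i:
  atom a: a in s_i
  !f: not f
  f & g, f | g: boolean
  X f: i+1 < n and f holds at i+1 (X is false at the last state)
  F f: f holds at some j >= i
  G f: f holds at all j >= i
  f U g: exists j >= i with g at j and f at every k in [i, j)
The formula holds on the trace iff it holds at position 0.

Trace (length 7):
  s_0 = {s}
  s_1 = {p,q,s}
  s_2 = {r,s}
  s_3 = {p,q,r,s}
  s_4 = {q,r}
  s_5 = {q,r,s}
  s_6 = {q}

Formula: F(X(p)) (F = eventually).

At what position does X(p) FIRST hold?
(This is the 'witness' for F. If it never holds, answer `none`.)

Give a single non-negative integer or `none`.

Answer: 0

Derivation:
s_0={s}: X(p)=True p=False
s_1={p,q,s}: X(p)=False p=True
s_2={r,s}: X(p)=True p=False
s_3={p,q,r,s}: X(p)=False p=True
s_4={q,r}: X(p)=False p=False
s_5={q,r,s}: X(p)=False p=False
s_6={q}: X(p)=False p=False
F(X(p)) holds; first witness at position 0.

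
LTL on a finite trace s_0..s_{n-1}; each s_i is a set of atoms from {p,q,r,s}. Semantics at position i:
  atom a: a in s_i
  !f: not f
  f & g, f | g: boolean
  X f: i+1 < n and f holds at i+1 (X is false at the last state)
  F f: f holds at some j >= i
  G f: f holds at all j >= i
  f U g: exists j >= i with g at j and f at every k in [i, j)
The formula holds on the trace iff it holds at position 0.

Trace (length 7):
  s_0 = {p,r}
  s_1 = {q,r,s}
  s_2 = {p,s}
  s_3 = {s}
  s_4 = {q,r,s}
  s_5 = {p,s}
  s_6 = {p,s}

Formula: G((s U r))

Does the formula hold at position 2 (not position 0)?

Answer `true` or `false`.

s_0={p,r}: G((s U r))=False (s U r)=True s=False r=True
s_1={q,r,s}: G((s U r))=False (s U r)=True s=True r=True
s_2={p,s}: G((s U r))=False (s U r)=True s=True r=False
s_3={s}: G((s U r))=False (s U r)=True s=True r=False
s_4={q,r,s}: G((s U r))=False (s U r)=True s=True r=True
s_5={p,s}: G((s U r))=False (s U r)=False s=True r=False
s_6={p,s}: G((s U r))=False (s U r)=False s=True r=False
Evaluating at position 2: result = False

Answer: false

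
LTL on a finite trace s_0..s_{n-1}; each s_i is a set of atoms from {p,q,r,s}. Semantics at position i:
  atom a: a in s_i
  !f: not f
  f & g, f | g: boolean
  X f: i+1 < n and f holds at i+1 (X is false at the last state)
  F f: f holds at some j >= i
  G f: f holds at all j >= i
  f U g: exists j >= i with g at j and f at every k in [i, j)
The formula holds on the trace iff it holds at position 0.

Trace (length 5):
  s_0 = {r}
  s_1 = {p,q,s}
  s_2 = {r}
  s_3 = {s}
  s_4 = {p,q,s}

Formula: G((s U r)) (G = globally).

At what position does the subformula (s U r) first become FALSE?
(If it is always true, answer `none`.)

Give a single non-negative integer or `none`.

s_0={r}: (s U r)=True s=False r=True
s_1={p,q,s}: (s U r)=True s=True r=False
s_2={r}: (s U r)=True s=False r=True
s_3={s}: (s U r)=False s=True r=False
s_4={p,q,s}: (s U r)=False s=True r=False
G((s U r)) holds globally = False
First violation at position 3.

Answer: 3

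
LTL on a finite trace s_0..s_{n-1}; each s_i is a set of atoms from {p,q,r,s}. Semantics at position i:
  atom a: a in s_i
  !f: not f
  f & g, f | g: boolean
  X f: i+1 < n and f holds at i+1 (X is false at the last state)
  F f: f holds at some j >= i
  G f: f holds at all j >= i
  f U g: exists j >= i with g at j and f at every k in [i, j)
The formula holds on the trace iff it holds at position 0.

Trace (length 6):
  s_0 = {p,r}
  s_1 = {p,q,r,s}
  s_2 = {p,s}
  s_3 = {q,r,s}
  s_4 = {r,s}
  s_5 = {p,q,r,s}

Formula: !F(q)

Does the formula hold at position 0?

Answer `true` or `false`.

s_0={p,r}: !F(q)=False F(q)=True q=False
s_1={p,q,r,s}: !F(q)=False F(q)=True q=True
s_2={p,s}: !F(q)=False F(q)=True q=False
s_3={q,r,s}: !F(q)=False F(q)=True q=True
s_4={r,s}: !F(q)=False F(q)=True q=False
s_5={p,q,r,s}: !F(q)=False F(q)=True q=True

Answer: false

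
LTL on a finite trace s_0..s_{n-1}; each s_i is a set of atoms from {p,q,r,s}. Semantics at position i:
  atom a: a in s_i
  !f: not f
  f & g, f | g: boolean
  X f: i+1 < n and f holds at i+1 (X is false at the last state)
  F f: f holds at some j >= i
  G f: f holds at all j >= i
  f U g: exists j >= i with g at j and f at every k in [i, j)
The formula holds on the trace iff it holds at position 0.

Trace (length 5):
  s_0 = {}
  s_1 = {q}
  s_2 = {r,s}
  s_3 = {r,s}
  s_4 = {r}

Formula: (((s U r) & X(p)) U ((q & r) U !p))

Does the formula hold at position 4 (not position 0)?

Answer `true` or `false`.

Answer: true

Derivation:
s_0={}: (((s U r) & X(p)) U ((q & r) U !p))=True ((s U r) & X(p))=False (s U r)=False s=False r=False X(p)=False p=False ((q & r) U !p)=True (q & r)=False q=False !p=True
s_1={q}: (((s U r) & X(p)) U ((q & r) U !p))=True ((s U r) & X(p))=False (s U r)=False s=False r=False X(p)=False p=False ((q & r) U !p)=True (q & r)=False q=True !p=True
s_2={r,s}: (((s U r) & X(p)) U ((q & r) U !p))=True ((s U r) & X(p))=False (s U r)=True s=True r=True X(p)=False p=False ((q & r) U !p)=True (q & r)=False q=False !p=True
s_3={r,s}: (((s U r) & X(p)) U ((q & r) U !p))=True ((s U r) & X(p))=False (s U r)=True s=True r=True X(p)=False p=False ((q & r) U !p)=True (q & r)=False q=False !p=True
s_4={r}: (((s U r) & X(p)) U ((q & r) U !p))=True ((s U r) & X(p))=False (s U r)=True s=False r=True X(p)=False p=False ((q & r) U !p)=True (q & r)=False q=False !p=True
Evaluating at position 4: result = True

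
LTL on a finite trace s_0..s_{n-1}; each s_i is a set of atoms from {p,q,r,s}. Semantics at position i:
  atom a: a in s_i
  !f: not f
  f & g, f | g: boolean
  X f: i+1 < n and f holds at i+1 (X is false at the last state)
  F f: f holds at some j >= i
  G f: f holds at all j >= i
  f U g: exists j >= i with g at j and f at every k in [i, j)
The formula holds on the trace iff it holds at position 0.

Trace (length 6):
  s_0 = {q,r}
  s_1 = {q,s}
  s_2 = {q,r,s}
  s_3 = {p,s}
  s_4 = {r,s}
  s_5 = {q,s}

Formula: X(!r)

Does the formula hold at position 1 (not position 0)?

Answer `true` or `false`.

Answer: false

Derivation:
s_0={q,r}: X(!r)=True !r=False r=True
s_1={q,s}: X(!r)=False !r=True r=False
s_2={q,r,s}: X(!r)=True !r=False r=True
s_3={p,s}: X(!r)=False !r=True r=False
s_4={r,s}: X(!r)=True !r=False r=True
s_5={q,s}: X(!r)=False !r=True r=False
Evaluating at position 1: result = False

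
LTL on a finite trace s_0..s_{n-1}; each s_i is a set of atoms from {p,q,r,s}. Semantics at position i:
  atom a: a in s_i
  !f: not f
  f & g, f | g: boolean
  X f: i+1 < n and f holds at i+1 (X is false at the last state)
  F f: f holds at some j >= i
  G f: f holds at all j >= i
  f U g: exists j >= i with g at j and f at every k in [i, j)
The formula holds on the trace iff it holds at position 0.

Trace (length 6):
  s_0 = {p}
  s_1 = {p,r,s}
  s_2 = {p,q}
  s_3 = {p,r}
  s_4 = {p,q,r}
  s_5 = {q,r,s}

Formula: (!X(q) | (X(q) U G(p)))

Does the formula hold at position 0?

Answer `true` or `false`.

Answer: true

Derivation:
s_0={p}: (!X(q) | (X(q) U G(p)))=True !X(q)=True X(q)=False q=False (X(q) U G(p))=False G(p)=False p=True
s_1={p,r,s}: (!X(q) | (X(q) U G(p)))=False !X(q)=False X(q)=True q=False (X(q) U G(p))=False G(p)=False p=True
s_2={p,q}: (!X(q) | (X(q) U G(p)))=True !X(q)=True X(q)=False q=True (X(q) U G(p))=False G(p)=False p=True
s_3={p,r}: (!X(q) | (X(q) U G(p)))=False !X(q)=False X(q)=True q=False (X(q) U G(p))=False G(p)=False p=True
s_4={p,q,r}: (!X(q) | (X(q) U G(p)))=False !X(q)=False X(q)=True q=True (X(q) U G(p))=False G(p)=False p=True
s_5={q,r,s}: (!X(q) | (X(q) U G(p)))=True !X(q)=True X(q)=False q=True (X(q) U G(p))=False G(p)=False p=False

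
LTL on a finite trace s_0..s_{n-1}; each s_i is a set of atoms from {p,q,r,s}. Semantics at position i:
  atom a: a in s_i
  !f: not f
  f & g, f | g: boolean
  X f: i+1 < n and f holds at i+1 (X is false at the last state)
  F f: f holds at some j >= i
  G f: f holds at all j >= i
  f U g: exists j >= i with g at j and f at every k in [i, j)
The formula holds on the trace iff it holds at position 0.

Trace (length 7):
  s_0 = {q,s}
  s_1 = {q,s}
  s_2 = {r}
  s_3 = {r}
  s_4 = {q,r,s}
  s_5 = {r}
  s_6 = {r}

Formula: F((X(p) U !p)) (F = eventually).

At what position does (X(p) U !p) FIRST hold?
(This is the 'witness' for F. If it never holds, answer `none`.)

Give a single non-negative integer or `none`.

Answer: 0

Derivation:
s_0={q,s}: (X(p) U !p)=True X(p)=False p=False !p=True
s_1={q,s}: (X(p) U !p)=True X(p)=False p=False !p=True
s_2={r}: (X(p) U !p)=True X(p)=False p=False !p=True
s_3={r}: (X(p) U !p)=True X(p)=False p=False !p=True
s_4={q,r,s}: (X(p) U !p)=True X(p)=False p=False !p=True
s_5={r}: (X(p) U !p)=True X(p)=False p=False !p=True
s_6={r}: (X(p) U !p)=True X(p)=False p=False !p=True
F((X(p) U !p)) holds; first witness at position 0.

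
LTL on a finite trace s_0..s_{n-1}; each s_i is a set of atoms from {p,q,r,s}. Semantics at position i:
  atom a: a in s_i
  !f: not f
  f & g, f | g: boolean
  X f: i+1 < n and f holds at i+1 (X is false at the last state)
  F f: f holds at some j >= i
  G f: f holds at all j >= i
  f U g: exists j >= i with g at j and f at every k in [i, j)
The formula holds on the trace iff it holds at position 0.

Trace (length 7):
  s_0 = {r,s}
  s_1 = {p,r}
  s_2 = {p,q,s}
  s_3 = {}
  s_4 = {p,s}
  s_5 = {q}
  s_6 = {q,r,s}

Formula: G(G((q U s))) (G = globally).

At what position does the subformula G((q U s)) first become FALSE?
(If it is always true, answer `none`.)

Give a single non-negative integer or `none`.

s_0={r,s}: G((q U s))=False (q U s)=True q=False s=True
s_1={p,r}: G((q U s))=False (q U s)=False q=False s=False
s_2={p,q,s}: G((q U s))=False (q U s)=True q=True s=True
s_3={}: G((q U s))=False (q U s)=False q=False s=False
s_4={p,s}: G((q U s))=True (q U s)=True q=False s=True
s_5={q}: G((q U s))=True (q U s)=True q=True s=False
s_6={q,r,s}: G((q U s))=True (q U s)=True q=True s=True
G(G((q U s))) holds globally = False
First violation at position 0.

Answer: 0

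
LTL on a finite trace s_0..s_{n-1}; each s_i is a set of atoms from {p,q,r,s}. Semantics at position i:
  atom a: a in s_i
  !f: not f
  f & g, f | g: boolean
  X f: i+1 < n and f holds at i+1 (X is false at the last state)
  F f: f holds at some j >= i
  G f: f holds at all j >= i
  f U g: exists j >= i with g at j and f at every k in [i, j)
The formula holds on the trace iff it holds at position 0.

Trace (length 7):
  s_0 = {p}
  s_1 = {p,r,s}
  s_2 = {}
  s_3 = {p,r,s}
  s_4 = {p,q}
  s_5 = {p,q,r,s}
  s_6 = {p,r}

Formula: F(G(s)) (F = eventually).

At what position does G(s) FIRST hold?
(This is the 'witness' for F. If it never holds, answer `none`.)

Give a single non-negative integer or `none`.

Answer: none

Derivation:
s_0={p}: G(s)=False s=False
s_1={p,r,s}: G(s)=False s=True
s_2={}: G(s)=False s=False
s_3={p,r,s}: G(s)=False s=True
s_4={p,q}: G(s)=False s=False
s_5={p,q,r,s}: G(s)=False s=True
s_6={p,r}: G(s)=False s=False
F(G(s)) does not hold (no witness exists).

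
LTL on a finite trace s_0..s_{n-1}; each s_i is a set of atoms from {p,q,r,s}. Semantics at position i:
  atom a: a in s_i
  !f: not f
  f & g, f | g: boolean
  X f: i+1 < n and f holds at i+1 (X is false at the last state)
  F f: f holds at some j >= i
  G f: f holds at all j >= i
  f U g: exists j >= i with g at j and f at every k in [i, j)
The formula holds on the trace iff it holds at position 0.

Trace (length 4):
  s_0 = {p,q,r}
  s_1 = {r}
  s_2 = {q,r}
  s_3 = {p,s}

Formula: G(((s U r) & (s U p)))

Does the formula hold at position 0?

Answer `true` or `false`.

Answer: false

Derivation:
s_0={p,q,r}: G(((s U r) & (s U p)))=False ((s U r) & (s U p))=True (s U r)=True s=False r=True (s U p)=True p=True
s_1={r}: G(((s U r) & (s U p)))=False ((s U r) & (s U p))=False (s U r)=True s=False r=True (s U p)=False p=False
s_2={q,r}: G(((s U r) & (s U p)))=False ((s U r) & (s U p))=False (s U r)=True s=False r=True (s U p)=False p=False
s_3={p,s}: G(((s U r) & (s U p)))=False ((s U r) & (s U p))=False (s U r)=False s=True r=False (s U p)=True p=True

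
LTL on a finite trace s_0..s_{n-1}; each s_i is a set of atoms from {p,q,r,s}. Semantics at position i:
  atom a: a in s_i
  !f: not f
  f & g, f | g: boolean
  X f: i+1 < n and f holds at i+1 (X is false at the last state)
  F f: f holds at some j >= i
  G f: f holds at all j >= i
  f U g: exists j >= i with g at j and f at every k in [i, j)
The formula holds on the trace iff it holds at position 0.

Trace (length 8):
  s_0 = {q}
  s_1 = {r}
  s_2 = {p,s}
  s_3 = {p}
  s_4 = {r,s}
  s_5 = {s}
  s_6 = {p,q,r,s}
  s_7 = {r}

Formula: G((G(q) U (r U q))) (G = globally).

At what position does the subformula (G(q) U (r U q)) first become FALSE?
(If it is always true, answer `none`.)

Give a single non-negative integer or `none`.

Answer: 1

Derivation:
s_0={q}: (G(q) U (r U q))=True G(q)=False q=True (r U q)=True r=False
s_1={r}: (G(q) U (r U q))=False G(q)=False q=False (r U q)=False r=True
s_2={p,s}: (G(q) U (r U q))=False G(q)=False q=False (r U q)=False r=False
s_3={p}: (G(q) U (r U q))=False G(q)=False q=False (r U q)=False r=False
s_4={r,s}: (G(q) U (r U q))=False G(q)=False q=False (r U q)=False r=True
s_5={s}: (G(q) U (r U q))=False G(q)=False q=False (r U q)=False r=False
s_6={p,q,r,s}: (G(q) U (r U q))=True G(q)=False q=True (r U q)=True r=True
s_7={r}: (G(q) U (r U q))=False G(q)=False q=False (r U q)=False r=True
G((G(q) U (r U q))) holds globally = False
First violation at position 1.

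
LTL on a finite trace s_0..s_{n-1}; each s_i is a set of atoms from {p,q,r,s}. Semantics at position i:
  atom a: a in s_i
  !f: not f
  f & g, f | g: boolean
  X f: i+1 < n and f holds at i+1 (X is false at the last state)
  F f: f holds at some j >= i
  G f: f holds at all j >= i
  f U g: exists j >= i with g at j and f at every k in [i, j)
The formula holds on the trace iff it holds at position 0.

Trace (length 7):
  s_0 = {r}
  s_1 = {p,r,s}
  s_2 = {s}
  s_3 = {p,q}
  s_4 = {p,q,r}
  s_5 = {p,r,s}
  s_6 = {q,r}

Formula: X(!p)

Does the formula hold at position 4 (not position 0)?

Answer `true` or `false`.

Answer: false

Derivation:
s_0={r}: X(!p)=False !p=True p=False
s_1={p,r,s}: X(!p)=True !p=False p=True
s_2={s}: X(!p)=False !p=True p=False
s_3={p,q}: X(!p)=False !p=False p=True
s_4={p,q,r}: X(!p)=False !p=False p=True
s_5={p,r,s}: X(!p)=True !p=False p=True
s_6={q,r}: X(!p)=False !p=True p=False
Evaluating at position 4: result = False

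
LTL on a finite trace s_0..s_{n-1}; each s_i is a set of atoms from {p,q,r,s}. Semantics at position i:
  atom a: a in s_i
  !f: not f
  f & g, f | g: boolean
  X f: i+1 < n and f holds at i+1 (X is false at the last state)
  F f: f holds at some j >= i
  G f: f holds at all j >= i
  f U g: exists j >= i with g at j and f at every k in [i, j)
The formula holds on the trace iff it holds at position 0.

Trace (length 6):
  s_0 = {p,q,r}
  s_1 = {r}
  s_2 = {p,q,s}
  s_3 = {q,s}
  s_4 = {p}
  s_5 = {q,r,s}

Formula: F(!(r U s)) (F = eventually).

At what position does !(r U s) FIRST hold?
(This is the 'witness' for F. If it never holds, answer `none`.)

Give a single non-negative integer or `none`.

s_0={p,q,r}: !(r U s)=False (r U s)=True r=True s=False
s_1={r}: !(r U s)=False (r U s)=True r=True s=False
s_2={p,q,s}: !(r U s)=False (r U s)=True r=False s=True
s_3={q,s}: !(r U s)=False (r U s)=True r=False s=True
s_4={p}: !(r U s)=True (r U s)=False r=False s=False
s_5={q,r,s}: !(r U s)=False (r U s)=True r=True s=True
F(!(r U s)) holds; first witness at position 4.

Answer: 4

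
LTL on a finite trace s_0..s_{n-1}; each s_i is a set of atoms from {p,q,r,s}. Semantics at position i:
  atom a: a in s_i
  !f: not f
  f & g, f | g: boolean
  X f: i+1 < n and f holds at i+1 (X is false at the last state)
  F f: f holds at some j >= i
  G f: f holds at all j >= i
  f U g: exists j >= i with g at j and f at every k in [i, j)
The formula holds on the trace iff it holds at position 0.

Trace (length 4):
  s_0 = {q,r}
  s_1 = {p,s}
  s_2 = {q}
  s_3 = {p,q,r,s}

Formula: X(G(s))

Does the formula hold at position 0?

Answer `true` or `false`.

Answer: false

Derivation:
s_0={q,r}: X(G(s))=False G(s)=False s=False
s_1={p,s}: X(G(s))=False G(s)=False s=True
s_2={q}: X(G(s))=True G(s)=False s=False
s_3={p,q,r,s}: X(G(s))=False G(s)=True s=True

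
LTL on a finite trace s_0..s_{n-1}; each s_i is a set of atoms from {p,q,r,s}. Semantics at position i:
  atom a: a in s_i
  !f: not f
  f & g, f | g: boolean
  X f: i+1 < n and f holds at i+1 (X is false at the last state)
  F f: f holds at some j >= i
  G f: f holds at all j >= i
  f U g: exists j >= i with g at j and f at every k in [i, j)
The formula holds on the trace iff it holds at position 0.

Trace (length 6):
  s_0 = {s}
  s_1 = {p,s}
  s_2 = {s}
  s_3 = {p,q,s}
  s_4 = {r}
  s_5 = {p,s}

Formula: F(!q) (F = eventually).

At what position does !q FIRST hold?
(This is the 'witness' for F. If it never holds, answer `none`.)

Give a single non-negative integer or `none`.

Answer: 0

Derivation:
s_0={s}: !q=True q=False
s_1={p,s}: !q=True q=False
s_2={s}: !q=True q=False
s_3={p,q,s}: !q=False q=True
s_4={r}: !q=True q=False
s_5={p,s}: !q=True q=False
F(!q) holds; first witness at position 0.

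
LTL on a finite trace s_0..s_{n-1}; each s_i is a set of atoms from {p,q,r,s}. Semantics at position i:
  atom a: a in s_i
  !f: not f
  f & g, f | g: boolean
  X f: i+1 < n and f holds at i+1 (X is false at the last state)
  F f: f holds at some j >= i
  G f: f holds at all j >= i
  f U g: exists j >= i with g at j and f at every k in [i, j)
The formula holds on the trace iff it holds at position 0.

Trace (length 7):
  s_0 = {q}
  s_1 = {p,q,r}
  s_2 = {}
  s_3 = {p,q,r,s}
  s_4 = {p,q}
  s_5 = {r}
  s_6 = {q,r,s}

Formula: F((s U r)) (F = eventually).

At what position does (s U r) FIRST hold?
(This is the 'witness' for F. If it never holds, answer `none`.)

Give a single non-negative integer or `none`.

Answer: 1

Derivation:
s_0={q}: (s U r)=False s=False r=False
s_1={p,q,r}: (s U r)=True s=False r=True
s_2={}: (s U r)=False s=False r=False
s_3={p,q,r,s}: (s U r)=True s=True r=True
s_4={p,q}: (s U r)=False s=False r=False
s_5={r}: (s U r)=True s=False r=True
s_6={q,r,s}: (s U r)=True s=True r=True
F((s U r)) holds; first witness at position 1.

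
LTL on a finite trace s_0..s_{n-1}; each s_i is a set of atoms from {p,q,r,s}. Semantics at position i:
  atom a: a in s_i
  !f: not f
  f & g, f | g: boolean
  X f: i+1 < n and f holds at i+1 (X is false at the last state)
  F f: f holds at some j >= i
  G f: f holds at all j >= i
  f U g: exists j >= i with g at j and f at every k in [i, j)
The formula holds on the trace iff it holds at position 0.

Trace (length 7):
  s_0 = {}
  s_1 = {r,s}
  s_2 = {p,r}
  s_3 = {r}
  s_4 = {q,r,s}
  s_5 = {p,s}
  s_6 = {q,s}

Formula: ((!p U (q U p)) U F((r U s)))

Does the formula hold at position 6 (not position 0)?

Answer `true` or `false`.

s_0={}: ((!p U (q U p)) U F((r U s)))=True (!p U (q U p))=True !p=True p=False (q U p)=False q=False F((r U s))=True (r U s)=False r=False s=False
s_1={r,s}: ((!p U (q U p)) U F((r U s)))=True (!p U (q U p))=True !p=True p=False (q U p)=False q=False F((r U s))=True (r U s)=True r=True s=True
s_2={p,r}: ((!p U (q U p)) U F((r U s)))=True (!p U (q U p))=True !p=False p=True (q U p)=True q=False F((r U s))=True (r U s)=True r=True s=False
s_3={r}: ((!p U (q U p)) U F((r U s)))=True (!p U (q U p))=True !p=True p=False (q U p)=False q=False F((r U s))=True (r U s)=True r=True s=False
s_4={q,r,s}: ((!p U (q U p)) U F((r U s)))=True (!p U (q U p))=True !p=True p=False (q U p)=True q=True F((r U s))=True (r U s)=True r=True s=True
s_5={p,s}: ((!p U (q U p)) U F((r U s)))=True (!p U (q U p))=True !p=False p=True (q U p)=True q=False F((r U s))=True (r U s)=True r=False s=True
s_6={q,s}: ((!p U (q U p)) U F((r U s)))=True (!p U (q U p))=False !p=True p=False (q U p)=False q=True F((r U s))=True (r U s)=True r=False s=True
Evaluating at position 6: result = True

Answer: true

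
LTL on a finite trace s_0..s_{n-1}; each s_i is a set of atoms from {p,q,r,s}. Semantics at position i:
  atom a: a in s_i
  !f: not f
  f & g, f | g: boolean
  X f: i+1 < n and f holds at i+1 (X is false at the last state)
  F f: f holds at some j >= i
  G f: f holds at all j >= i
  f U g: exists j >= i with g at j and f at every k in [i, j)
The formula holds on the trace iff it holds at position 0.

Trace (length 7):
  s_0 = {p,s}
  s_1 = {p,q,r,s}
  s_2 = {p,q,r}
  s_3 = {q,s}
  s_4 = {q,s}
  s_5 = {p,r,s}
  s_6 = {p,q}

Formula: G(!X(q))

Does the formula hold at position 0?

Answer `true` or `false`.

Answer: false

Derivation:
s_0={p,s}: G(!X(q))=False !X(q)=False X(q)=True q=False
s_1={p,q,r,s}: G(!X(q))=False !X(q)=False X(q)=True q=True
s_2={p,q,r}: G(!X(q))=False !X(q)=False X(q)=True q=True
s_3={q,s}: G(!X(q))=False !X(q)=False X(q)=True q=True
s_4={q,s}: G(!X(q))=False !X(q)=True X(q)=False q=True
s_5={p,r,s}: G(!X(q))=False !X(q)=False X(q)=True q=False
s_6={p,q}: G(!X(q))=True !X(q)=True X(q)=False q=True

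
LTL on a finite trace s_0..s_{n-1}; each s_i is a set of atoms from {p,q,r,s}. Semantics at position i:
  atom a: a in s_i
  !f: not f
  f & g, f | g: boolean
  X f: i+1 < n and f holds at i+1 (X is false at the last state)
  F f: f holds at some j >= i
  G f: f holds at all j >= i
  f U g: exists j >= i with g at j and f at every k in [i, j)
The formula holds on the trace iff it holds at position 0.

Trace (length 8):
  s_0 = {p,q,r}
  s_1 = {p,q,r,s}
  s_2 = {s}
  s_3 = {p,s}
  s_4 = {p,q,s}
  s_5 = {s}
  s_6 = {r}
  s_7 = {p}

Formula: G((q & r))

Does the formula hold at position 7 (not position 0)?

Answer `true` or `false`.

Answer: false

Derivation:
s_0={p,q,r}: G((q & r))=False (q & r)=True q=True r=True
s_1={p,q,r,s}: G((q & r))=False (q & r)=True q=True r=True
s_2={s}: G((q & r))=False (q & r)=False q=False r=False
s_3={p,s}: G((q & r))=False (q & r)=False q=False r=False
s_4={p,q,s}: G((q & r))=False (q & r)=False q=True r=False
s_5={s}: G((q & r))=False (q & r)=False q=False r=False
s_6={r}: G((q & r))=False (q & r)=False q=False r=True
s_7={p}: G((q & r))=False (q & r)=False q=False r=False
Evaluating at position 7: result = False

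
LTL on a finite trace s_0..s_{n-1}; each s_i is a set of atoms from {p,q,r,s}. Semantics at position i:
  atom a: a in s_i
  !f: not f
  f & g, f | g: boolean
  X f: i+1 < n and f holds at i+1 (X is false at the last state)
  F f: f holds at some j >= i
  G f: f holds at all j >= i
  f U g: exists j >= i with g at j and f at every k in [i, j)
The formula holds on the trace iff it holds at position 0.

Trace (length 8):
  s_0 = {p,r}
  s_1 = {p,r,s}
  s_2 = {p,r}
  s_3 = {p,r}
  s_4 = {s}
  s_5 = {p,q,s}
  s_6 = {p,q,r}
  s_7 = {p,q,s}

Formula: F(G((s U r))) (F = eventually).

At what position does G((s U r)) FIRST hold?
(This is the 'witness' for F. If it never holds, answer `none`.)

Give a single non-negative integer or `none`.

Answer: none

Derivation:
s_0={p,r}: G((s U r))=False (s U r)=True s=False r=True
s_1={p,r,s}: G((s U r))=False (s U r)=True s=True r=True
s_2={p,r}: G((s U r))=False (s U r)=True s=False r=True
s_3={p,r}: G((s U r))=False (s U r)=True s=False r=True
s_4={s}: G((s U r))=False (s U r)=True s=True r=False
s_5={p,q,s}: G((s U r))=False (s U r)=True s=True r=False
s_6={p,q,r}: G((s U r))=False (s U r)=True s=False r=True
s_7={p,q,s}: G((s U r))=False (s U r)=False s=True r=False
F(G((s U r))) does not hold (no witness exists).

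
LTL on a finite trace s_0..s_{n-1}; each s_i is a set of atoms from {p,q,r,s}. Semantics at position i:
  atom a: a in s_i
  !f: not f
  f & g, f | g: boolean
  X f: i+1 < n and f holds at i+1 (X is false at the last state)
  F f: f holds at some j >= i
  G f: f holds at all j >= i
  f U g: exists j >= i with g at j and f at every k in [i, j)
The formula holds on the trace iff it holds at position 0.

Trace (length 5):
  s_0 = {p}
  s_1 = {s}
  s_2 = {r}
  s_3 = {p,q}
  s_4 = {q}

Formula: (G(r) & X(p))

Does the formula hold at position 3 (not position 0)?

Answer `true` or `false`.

Answer: false

Derivation:
s_0={p}: (G(r) & X(p))=False G(r)=False r=False X(p)=False p=True
s_1={s}: (G(r) & X(p))=False G(r)=False r=False X(p)=False p=False
s_2={r}: (G(r) & X(p))=False G(r)=False r=True X(p)=True p=False
s_3={p,q}: (G(r) & X(p))=False G(r)=False r=False X(p)=False p=True
s_4={q}: (G(r) & X(p))=False G(r)=False r=False X(p)=False p=False
Evaluating at position 3: result = False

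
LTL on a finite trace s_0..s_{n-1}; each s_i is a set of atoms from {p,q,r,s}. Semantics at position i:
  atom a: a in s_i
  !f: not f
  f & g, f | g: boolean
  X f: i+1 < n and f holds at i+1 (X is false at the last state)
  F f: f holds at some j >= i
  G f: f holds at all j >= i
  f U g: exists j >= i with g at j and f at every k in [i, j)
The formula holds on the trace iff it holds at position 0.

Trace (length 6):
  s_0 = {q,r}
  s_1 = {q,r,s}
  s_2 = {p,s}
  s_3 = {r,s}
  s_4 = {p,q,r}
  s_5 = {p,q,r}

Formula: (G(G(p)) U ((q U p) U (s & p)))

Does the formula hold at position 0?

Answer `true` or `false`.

s_0={q,r}: (G(G(p)) U ((q U p) U (s & p)))=True G(G(p))=False G(p)=False p=False ((q U p) U (s & p))=True (q U p)=True q=True (s & p)=False s=False
s_1={q,r,s}: (G(G(p)) U ((q U p) U (s & p)))=True G(G(p))=False G(p)=False p=False ((q U p) U (s & p))=True (q U p)=True q=True (s & p)=False s=True
s_2={p,s}: (G(G(p)) U ((q U p) U (s & p)))=True G(G(p))=False G(p)=False p=True ((q U p) U (s & p))=True (q U p)=True q=False (s & p)=True s=True
s_3={r,s}: (G(G(p)) U ((q U p) U (s & p)))=False G(G(p))=False G(p)=False p=False ((q U p) U (s & p))=False (q U p)=False q=False (s & p)=False s=True
s_4={p,q,r}: (G(G(p)) U ((q U p) U (s & p)))=False G(G(p))=True G(p)=True p=True ((q U p) U (s & p))=False (q U p)=True q=True (s & p)=False s=False
s_5={p,q,r}: (G(G(p)) U ((q U p) U (s & p)))=False G(G(p))=True G(p)=True p=True ((q U p) U (s & p))=False (q U p)=True q=True (s & p)=False s=False

Answer: true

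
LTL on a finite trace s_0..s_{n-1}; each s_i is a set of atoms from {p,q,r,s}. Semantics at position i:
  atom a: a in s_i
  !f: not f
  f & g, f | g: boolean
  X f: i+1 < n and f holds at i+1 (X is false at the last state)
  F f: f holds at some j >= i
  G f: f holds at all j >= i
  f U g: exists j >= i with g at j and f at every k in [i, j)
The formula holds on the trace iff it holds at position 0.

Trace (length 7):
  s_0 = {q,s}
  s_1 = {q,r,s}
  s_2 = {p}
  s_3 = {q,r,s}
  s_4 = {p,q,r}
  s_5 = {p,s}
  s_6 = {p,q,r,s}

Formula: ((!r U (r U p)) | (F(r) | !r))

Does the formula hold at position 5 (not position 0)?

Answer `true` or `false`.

Answer: true

Derivation:
s_0={q,s}: ((!r U (r U p)) | (F(r) | !r))=True (!r U (r U p))=True !r=True r=False (r U p)=False p=False (F(r) | !r)=True F(r)=True
s_1={q,r,s}: ((!r U (r U p)) | (F(r) | !r))=True (!r U (r U p))=True !r=False r=True (r U p)=True p=False (F(r) | !r)=True F(r)=True
s_2={p}: ((!r U (r U p)) | (F(r) | !r))=True (!r U (r U p))=True !r=True r=False (r U p)=True p=True (F(r) | !r)=True F(r)=True
s_3={q,r,s}: ((!r U (r U p)) | (F(r) | !r))=True (!r U (r U p))=True !r=False r=True (r U p)=True p=False (F(r) | !r)=True F(r)=True
s_4={p,q,r}: ((!r U (r U p)) | (F(r) | !r))=True (!r U (r U p))=True !r=False r=True (r U p)=True p=True (F(r) | !r)=True F(r)=True
s_5={p,s}: ((!r U (r U p)) | (F(r) | !r))=True (!r U (r U p))=True !r=True r=False (r U p)=True p=True (F(r) | !r)=True F(r)=True
s_6={p,q,r,s}: ((!r U (r U p)) | (F(r) | !r))=True (!r U (r U p))=True !r=False r=True (r U p)=True p=True (F(r) | !r)=True F(r)=True
Evaluating at position 5: result = True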